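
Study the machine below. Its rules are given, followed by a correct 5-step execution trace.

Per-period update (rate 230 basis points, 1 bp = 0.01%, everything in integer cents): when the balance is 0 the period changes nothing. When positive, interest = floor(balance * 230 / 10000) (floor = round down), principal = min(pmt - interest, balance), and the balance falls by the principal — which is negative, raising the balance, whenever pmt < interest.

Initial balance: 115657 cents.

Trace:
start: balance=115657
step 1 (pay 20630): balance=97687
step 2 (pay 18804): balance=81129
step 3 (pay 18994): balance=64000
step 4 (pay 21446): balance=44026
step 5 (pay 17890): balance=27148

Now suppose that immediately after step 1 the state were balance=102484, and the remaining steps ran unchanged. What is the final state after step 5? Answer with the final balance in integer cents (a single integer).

state after step 1 := balance=102484
step 2 (pay 18804): balance=86037
step 3 (pay 18994): balance=69021
step 4 (pay 21446): balance=49162
step 5 (pay 17890): balance=32402

32402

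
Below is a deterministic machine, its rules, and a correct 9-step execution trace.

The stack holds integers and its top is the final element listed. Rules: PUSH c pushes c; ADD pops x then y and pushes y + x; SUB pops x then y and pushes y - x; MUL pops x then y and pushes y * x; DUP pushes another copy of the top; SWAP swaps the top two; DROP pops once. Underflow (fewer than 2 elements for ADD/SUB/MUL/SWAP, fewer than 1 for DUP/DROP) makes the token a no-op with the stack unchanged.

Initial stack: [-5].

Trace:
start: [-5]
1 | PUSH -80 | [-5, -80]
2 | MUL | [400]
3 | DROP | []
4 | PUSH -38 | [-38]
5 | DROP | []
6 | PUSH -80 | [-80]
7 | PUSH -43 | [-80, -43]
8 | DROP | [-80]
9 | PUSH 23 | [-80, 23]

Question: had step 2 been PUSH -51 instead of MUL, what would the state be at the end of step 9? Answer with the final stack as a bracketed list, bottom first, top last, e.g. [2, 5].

[-5, -80, -80, 23]

(re-executing from step 2 with the substitution; state before step 2: [-5, -80])
2 | PUSH -51 | [-5, -80, -51]
3 | DROP | [-5, -80]
4 | PUSH -38 | [-5, -80, -38]
5 | DROP | [-5, -80]
6 | PUSH -80 | [-5, -80, -80]
7 | PUSH -43 | [-5, -80, -80, -43]
8 | DROP | [-5, -80, -80]
9 | PUSH 23 | [-5, -80, -80, 23]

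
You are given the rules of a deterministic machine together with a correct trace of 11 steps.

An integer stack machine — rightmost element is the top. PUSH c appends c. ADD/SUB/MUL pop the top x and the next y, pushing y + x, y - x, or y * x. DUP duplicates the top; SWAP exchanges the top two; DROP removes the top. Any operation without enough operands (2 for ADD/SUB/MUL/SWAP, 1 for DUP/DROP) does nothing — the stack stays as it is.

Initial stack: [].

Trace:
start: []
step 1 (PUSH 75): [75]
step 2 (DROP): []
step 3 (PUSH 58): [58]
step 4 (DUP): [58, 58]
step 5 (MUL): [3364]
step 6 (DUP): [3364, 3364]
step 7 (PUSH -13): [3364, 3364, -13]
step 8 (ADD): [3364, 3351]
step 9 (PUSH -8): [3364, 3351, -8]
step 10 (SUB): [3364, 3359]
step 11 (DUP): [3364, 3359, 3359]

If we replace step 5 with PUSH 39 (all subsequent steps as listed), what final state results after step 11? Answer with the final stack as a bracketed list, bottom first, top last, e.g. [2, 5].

[58, 58, 39, 34, 34]

(re-executing from step 5 with the substitution; state before step 5: [58, 58])
step 5 (PUSH 39): [58, 58, 39]
step 6 (DUP): [58, 58, 39, 39]
step 7 (PUSH -13): [58, 58, 39, 39, -13]
step 8 (ADD): [58, 58, 39, 26]
step 9 (PUSH -8): [58, 58, 39, 26, -8]
step 10 (SUB): [58, 58, 39, 34]
step 11 (DUP): [58, 58, 39, 34, 34]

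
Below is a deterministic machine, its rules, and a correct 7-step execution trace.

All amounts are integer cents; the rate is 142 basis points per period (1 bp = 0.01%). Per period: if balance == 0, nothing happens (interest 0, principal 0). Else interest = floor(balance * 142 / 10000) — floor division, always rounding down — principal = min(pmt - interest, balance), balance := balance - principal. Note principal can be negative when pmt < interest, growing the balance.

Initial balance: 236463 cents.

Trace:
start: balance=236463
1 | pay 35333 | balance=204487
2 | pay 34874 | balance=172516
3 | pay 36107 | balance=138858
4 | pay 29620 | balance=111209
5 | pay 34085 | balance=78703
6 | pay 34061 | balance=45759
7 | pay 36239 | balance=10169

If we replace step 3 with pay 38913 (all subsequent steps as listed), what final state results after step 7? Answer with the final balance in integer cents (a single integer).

7200

(re-executing from step 3 with the substitution; state before step 3: balance=172516)
3 | pay 38913 | balance=136052
4 | pay 29620 | balance=108363
5 | pay 34085 | balance=75816
6 | pay 34061 | balance=42831
7 | pay 36239 | balance=7200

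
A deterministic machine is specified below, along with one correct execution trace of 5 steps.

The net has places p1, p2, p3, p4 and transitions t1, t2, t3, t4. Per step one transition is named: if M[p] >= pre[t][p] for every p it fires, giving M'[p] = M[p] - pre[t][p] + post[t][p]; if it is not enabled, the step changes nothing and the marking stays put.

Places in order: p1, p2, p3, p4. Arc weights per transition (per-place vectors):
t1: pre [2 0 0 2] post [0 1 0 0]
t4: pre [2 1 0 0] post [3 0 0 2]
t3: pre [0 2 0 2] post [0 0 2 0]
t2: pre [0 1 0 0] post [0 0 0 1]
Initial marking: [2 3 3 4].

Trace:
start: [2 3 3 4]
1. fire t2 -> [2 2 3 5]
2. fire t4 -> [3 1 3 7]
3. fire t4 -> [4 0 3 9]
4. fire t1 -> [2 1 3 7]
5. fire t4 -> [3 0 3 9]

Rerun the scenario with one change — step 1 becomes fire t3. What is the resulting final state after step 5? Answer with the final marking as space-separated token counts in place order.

1 1 5 2

(re-executing from step 1 with the substitution; state before step 1: [2 3 3 4])
1. fire t3 -> [2 1 5 2]
2. fire t4 -> [3 0 5 4]
3. fire t4 -> [3 0 5 4]
4. fire t1 -> [1 1 5 2]
5. fire t4 -> [1 1 5 2]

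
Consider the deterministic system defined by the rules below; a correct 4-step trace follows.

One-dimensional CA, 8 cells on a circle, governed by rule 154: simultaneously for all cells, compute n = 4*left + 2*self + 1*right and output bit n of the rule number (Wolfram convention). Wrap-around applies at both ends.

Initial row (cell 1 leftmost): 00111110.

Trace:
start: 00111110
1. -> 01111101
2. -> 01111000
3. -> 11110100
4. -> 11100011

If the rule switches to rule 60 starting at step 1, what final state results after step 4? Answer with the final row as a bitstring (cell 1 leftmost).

11011101

(re-executing steps 1..4 under rule 60; state before step 1: 00111110)
1. -> 00100001
2. -> 10110001
3. -> 01101001
4. -> 11011101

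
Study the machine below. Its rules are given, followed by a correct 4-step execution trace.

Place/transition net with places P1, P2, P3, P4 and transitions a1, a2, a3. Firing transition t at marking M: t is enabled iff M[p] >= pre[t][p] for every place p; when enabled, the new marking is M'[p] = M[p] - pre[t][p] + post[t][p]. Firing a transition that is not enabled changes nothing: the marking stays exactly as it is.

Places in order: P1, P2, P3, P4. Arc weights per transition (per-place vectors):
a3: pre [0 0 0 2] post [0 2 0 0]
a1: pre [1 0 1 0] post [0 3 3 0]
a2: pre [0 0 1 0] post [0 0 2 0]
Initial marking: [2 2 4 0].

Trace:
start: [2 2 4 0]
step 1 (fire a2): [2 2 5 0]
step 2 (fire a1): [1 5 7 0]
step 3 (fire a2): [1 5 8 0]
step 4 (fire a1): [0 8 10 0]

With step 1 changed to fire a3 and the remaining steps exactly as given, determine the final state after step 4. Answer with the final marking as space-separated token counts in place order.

0 8 9 0

(re-executing from step 1 with the substitution; state before step 1: [2 2 4 0])
step 1 (fire a3): [2 2 4 0]
step 2 (fire a1): [1 5 6 0]
step 3 (fire a2): [1 5 7 0]
step 4 (fire a1): [0 8 9 0]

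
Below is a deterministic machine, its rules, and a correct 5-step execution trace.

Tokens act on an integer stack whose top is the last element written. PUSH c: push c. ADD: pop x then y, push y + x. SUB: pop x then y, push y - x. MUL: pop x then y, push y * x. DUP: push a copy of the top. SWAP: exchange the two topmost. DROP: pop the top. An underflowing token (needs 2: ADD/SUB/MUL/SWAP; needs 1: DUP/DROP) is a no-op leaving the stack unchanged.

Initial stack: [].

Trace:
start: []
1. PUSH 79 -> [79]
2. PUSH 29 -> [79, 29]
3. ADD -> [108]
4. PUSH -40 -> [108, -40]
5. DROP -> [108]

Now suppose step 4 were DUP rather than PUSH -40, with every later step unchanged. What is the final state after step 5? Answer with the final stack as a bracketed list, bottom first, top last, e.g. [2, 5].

[108]

(re-executing from step 4 with the substitution; state before step 4: [108])
4. DUP -> [108, 108]
5. DROP -> [108]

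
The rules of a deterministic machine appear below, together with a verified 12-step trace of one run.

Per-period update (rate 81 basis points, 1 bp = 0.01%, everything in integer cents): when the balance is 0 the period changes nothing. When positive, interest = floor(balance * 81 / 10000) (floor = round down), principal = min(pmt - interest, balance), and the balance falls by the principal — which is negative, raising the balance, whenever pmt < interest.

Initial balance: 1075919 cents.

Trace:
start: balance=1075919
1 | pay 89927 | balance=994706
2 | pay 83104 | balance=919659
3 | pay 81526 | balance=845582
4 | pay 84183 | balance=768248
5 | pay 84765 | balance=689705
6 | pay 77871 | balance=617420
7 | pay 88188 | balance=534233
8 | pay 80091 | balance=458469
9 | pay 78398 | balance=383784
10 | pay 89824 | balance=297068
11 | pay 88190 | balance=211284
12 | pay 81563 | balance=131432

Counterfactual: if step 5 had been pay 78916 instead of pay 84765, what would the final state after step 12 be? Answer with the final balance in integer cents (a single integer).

(re-executing from step 5 with the substitution; state before step 5: balance=768248)
5 | pay 78916 | balance=695554
6 | pay 77871 | balance=623316
7 | pay 88188 | balance=540176
8 | pay 80091 | balance=464460
9 | pay 78398 | balance=389824
10 | pay 89824 | balance=303157
11 | pay 88190 | balance=217422
12 | pay 81563 | balance=137620

137620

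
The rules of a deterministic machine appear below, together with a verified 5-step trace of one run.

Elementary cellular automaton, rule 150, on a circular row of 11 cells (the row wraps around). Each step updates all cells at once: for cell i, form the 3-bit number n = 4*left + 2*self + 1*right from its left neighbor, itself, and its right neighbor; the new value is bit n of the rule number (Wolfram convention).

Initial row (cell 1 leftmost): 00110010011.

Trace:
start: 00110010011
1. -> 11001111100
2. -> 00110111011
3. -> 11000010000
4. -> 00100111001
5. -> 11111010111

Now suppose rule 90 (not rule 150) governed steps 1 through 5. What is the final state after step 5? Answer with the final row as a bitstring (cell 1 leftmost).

00100000001

(re-executing steps 1..5 under rule 90; state before step 1: 00110010011)
1. -> 11111101111
2. -> 00000101000
3. -> 00001000100
4. -> 00010101010
5. -> 00100000001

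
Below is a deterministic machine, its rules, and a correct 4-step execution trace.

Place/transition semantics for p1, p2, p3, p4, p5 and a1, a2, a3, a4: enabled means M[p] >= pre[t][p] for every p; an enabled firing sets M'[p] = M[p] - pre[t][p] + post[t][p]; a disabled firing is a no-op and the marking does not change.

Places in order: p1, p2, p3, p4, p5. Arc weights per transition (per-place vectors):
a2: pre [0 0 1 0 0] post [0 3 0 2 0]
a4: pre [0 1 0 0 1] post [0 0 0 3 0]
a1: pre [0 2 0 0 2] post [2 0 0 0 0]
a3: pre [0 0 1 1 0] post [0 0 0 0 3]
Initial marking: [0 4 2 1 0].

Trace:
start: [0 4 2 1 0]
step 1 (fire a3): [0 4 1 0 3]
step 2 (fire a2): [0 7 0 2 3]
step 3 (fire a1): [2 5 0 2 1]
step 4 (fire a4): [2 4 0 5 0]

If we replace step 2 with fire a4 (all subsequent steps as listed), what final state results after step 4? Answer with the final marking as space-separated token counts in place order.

(re-executing from step 2 with the substitution; state before step 2: [0 4 1 0 3])
step 2 (fire a4): [0 3 1 3 2]
step 3 (fire a1): [2 1 1 3 0]
step 4 (fire a4): [2 1 1 3 0]

2 1 1 3 0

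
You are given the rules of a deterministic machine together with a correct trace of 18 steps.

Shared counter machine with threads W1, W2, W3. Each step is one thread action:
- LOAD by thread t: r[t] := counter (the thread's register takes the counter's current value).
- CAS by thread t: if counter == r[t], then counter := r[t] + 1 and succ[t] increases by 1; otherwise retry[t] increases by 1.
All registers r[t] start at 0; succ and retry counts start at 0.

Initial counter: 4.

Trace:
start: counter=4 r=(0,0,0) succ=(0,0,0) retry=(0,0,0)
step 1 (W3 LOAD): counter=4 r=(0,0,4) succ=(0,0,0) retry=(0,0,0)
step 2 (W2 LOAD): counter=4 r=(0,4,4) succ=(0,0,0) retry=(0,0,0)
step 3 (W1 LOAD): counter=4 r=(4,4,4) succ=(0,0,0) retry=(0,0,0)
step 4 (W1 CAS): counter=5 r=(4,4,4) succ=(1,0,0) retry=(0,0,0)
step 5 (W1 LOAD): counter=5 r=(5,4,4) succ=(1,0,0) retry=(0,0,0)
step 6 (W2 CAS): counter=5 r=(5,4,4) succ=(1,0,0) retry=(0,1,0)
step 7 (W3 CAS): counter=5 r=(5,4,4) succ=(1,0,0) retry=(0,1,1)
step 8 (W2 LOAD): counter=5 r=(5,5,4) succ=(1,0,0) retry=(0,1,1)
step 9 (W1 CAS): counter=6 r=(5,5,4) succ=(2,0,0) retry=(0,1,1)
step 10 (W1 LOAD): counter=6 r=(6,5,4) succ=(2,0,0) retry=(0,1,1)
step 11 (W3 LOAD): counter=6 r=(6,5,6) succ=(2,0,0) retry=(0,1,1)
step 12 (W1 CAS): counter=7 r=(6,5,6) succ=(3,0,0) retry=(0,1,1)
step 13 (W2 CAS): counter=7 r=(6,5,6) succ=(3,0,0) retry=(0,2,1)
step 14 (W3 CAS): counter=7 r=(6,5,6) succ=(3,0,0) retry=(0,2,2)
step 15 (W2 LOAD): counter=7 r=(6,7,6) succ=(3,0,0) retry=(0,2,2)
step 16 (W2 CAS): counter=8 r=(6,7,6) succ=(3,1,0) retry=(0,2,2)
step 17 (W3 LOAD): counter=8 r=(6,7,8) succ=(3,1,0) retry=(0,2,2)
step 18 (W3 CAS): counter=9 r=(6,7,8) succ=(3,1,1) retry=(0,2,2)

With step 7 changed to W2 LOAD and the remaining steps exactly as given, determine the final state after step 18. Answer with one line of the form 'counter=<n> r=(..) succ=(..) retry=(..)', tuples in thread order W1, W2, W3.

counter=9 r=(6,7,8) succ=(3,1,1) retry=(0,2,1)

(re-executing from step 7 with the substitution; state before step 7: counter=5 r=(5,4,4) succ=(1,0,0) retry=(0,1,0))
step 7 (W2 LOAD): counter=5 r=(5,5,4) succ=(1,0,0) retry=(0,1,0)
step 8 (W2 LOAD): counter=5 r=(5,5,4) succ=(1,0,0) retry=(0,1,0)
step 9 (W1 CAS): counter=6 r=(5,5,4) succ=(2,0,0) retry=(0,1,0)
step 10 (W1 LOAD): counter=6 r=(6,5,4) succ=(2,0,0) retry=(0,1,0)
step 11 (W3 LOAD): counter=6 r=(6,5,6) succ=(2,0,0) retry=(0,1,0)
step 12 (W1 CAS): counter=7 r=(6,5,6) succ=(3,0,0) retry=(0,1,0)
step 13 (W2 CAS): counter=7 r=(6,5,6) succ=(3,0,0) retry=(0,2,0)
step 14 (W3 CAS): counter=7 r=(6,5,6) succ=(3,0,0) retry=(0,2,1)
step 15 (W2 LOAD): counter=7 r=(6,7,6) succ=(3,0,0) retry=(0,2,1)
step 16 (W2 CAS): counter=8 r=(6,7,6) succ=(3,1,0) retry=(0,2,1)
step 17 (W3 LOAD): counter=8 r=(6,7,8) succ=(3,1,0) retry=(0,2,1)
step 18 (W3 CAS): counter=9 r=(6,7,8) succ=(3,1,1) retry=(0,2,1)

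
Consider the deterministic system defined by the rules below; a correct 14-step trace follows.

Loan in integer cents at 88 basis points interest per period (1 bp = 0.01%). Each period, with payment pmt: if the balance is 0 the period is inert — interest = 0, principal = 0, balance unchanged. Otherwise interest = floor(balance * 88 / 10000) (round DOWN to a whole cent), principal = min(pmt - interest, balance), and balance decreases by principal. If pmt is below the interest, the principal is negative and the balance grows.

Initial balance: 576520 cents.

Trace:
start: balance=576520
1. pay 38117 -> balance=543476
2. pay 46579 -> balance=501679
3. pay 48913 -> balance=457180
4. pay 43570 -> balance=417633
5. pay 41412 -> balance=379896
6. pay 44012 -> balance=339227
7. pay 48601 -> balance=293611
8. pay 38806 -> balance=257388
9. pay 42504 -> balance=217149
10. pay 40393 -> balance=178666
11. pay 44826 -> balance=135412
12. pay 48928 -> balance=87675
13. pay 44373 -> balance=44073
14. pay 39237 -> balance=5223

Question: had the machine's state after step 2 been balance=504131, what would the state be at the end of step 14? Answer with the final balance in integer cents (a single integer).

state after step 2 := balance=504131
3. pay 48913 -> balance=459654
4. pay 43570 -> balance=420128
5. pay 41412 -> balance=382413
6. pay 44012 -> balance=341766
7. pay 48601 -> balance=296172
8. pay 38806 -> balance=259972
9. pay 42504 -> balance=219755
10. pay 40393 -> balance=181295
11. pay 44826 -> balance=138064
12. pay 48928 -> balance=90350
13. pay 44373 -> balance=46772
14. pay 39237 -> balance=7946

7946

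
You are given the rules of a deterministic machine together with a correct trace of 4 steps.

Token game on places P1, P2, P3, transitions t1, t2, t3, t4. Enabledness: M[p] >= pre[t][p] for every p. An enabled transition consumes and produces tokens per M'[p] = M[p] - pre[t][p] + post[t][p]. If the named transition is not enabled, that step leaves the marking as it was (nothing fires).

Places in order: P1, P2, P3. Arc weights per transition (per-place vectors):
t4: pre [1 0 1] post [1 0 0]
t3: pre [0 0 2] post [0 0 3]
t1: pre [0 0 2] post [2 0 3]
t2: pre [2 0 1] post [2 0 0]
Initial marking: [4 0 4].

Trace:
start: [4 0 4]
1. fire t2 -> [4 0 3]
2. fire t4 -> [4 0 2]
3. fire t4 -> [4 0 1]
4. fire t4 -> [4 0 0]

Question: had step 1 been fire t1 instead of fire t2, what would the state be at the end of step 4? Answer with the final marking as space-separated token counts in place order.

6 0 2

(re-executing from step 1 with the substitution; state before step 1: [4 0 4])
1. fire t1 -> [6 0 5]
2. fire t4 -> [6 0 4]
3. fire t4 -> [6 0 3]
4. fire t4 -> [6 0 2]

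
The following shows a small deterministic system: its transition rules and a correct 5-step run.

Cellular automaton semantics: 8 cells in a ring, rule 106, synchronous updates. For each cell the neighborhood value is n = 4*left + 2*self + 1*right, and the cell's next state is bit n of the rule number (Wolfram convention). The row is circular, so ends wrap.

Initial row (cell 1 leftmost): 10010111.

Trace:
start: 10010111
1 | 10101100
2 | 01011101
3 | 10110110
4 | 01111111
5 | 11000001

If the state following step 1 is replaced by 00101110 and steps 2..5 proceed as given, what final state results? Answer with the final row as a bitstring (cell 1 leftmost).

11101010

state after step 1 := 00101110
2 | 01011010
3 | 10111100
4 | 01100101
5 | 11101010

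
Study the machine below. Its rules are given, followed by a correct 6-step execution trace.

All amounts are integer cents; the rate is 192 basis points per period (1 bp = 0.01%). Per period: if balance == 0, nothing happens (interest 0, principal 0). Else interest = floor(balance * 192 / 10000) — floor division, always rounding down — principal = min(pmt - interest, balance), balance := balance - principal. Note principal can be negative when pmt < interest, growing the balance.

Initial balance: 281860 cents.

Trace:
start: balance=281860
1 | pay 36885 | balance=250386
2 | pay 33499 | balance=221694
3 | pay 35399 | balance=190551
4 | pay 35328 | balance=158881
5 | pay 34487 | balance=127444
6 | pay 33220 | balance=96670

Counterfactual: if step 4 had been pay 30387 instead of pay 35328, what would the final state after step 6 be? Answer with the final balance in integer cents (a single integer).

101803

(re-executing from step 4 with the substitution; state before step 4: balance=190551)
4 | pay 30387 | balance=163822
5 | pay 34487 | balance=132480
6 | pay 33220 | balance=101803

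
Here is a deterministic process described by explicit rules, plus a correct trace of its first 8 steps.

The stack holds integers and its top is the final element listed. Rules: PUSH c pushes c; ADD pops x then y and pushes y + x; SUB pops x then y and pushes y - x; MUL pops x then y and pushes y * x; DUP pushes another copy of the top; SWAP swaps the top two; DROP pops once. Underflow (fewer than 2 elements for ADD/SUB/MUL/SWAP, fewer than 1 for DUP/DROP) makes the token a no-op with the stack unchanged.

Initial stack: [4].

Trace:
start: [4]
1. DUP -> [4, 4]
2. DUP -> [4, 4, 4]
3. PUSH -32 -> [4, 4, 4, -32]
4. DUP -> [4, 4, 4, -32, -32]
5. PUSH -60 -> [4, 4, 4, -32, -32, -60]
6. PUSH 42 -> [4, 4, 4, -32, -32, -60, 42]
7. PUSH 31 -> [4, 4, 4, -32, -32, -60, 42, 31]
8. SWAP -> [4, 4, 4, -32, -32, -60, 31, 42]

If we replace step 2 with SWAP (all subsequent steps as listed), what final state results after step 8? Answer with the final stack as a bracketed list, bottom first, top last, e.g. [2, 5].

[4, 4, -32, -32, -60, 31, 42]

(re-executing from step 2 with the substitution; state before step 2: [4, 4])
2. SWAP -> [4, 4]
3. PUSH -32 -> [4, 4, -32]
4. DUP -> [4, 4, -32, -32]
5. PUSH -60 -> [4, 4, -32, -32, -60]
6. PUSH 42 -> [4, 4, -32, -32, -60, 42]
7. PUSH 31 -> [4, 4, -32, -32, -60, 42, 31]
8. SWAP -> [4, 4, -32, -32, -60, 31, 42]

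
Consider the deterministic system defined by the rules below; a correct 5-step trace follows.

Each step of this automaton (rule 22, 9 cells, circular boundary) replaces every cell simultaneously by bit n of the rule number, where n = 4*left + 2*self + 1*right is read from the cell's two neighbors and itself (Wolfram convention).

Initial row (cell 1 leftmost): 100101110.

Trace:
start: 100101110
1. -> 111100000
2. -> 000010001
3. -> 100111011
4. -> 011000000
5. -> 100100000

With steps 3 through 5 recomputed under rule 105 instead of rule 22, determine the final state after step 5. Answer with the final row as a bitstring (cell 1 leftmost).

111100100

(re-executing steps 3..5 under rule 105; state before step 3: 000010001)
3. -> 011000100
4. -> 011010001
5. -> 111100100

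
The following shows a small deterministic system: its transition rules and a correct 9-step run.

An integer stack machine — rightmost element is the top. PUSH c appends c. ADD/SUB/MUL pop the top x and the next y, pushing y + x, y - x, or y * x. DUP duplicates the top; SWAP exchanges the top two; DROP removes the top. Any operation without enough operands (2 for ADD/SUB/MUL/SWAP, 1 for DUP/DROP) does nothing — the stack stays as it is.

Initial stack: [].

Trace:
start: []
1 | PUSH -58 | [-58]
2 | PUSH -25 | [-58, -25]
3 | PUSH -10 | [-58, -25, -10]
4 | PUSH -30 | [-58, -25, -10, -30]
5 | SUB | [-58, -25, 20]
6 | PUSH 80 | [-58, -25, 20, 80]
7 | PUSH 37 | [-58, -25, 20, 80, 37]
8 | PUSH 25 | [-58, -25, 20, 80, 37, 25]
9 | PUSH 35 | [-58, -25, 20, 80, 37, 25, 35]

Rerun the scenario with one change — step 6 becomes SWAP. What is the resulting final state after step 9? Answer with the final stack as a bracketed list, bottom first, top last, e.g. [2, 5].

(re-executing from step 6 with the substitution; state before step 6: [-58, -25, 20])
6 | SWAP | [-58, 20, -25]
7 | PUSH 37 | [-58, 20, -25, 37]
8 | PUSH 25 | [-58, 20, -25, 37, 25]
9 | PUSH 35 | [-58, 20, -25, 37, 25, 35]

[-58, 20, -25, 37, 25, 35]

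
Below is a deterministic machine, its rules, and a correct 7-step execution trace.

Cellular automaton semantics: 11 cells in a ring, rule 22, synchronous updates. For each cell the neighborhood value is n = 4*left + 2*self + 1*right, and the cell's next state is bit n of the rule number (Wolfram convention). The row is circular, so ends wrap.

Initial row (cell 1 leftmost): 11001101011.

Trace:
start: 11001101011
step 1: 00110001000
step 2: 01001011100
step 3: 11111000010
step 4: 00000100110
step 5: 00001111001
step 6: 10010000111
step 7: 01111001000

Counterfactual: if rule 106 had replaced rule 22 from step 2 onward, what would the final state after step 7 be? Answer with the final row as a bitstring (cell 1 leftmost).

(re-executing steps 2..7 under rule 106; state before step 2: 00110001000)
step 2: 01110010000
step 3: 11010100000
step 4: 11101000001
step 5: 00110000011
step 6: 01110000111
step 7: 11010001101

11010001101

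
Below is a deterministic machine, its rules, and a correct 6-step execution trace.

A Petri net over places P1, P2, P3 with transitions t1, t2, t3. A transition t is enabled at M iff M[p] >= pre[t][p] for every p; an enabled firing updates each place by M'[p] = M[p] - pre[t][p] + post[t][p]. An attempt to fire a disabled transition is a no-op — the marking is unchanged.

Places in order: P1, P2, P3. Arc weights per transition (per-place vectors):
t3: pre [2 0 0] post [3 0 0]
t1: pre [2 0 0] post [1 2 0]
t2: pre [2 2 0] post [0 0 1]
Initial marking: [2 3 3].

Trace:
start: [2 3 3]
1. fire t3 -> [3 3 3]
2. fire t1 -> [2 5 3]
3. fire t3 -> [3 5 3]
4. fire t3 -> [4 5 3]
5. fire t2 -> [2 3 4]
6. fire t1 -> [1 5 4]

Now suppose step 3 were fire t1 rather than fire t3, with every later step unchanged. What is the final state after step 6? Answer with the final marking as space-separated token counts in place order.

1 7 3

(re-executing from step 3 with the substitution; state before step 3: [2 5 3])
3. fire t1 -> [1 7 3]
4. fire t3 -> [1 7 3]
5. fire t2 -> [1 7 3]
6. fire t1 -> [1 7 3]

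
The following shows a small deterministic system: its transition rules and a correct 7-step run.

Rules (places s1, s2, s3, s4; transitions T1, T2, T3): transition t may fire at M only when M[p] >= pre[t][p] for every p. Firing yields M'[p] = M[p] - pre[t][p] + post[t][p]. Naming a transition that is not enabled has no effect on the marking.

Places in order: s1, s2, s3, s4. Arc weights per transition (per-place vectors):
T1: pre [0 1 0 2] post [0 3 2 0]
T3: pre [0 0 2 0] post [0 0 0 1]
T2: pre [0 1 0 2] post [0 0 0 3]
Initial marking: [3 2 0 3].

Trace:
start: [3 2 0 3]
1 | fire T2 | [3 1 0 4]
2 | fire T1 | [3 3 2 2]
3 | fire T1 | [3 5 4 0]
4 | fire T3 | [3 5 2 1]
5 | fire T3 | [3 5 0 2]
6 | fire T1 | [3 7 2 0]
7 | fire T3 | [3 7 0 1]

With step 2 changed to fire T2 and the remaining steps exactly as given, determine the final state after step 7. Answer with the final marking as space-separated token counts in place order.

3 0 0 5

(re-executing from step 2 with the substitution; state before step 2: [3 1 0 4])
2 | fire T2 | [3 0 0 5]
3 | fire T1 | [3 0 0 5]
4 | fire T3 | [3 0 0 5]
5 | fire T3 | [3 0 0 5]
6 | fire T1 | [3 0 0 5]
7 | fire T3 | [3 0 0 5]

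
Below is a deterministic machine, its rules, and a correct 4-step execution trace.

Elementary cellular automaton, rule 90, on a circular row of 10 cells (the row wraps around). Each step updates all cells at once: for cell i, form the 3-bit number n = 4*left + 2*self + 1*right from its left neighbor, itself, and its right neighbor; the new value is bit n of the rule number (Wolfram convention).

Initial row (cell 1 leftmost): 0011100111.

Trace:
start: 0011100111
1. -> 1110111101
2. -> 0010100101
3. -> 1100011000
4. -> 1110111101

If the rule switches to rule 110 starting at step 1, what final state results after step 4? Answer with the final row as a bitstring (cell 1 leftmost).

0000000000

(re-executing steps 1..4 under rule 110; state before step 1: 0011100111)
1. -> 0110101101
2. -> 1111111111
3. -> 0000000000
4. -> 0000000000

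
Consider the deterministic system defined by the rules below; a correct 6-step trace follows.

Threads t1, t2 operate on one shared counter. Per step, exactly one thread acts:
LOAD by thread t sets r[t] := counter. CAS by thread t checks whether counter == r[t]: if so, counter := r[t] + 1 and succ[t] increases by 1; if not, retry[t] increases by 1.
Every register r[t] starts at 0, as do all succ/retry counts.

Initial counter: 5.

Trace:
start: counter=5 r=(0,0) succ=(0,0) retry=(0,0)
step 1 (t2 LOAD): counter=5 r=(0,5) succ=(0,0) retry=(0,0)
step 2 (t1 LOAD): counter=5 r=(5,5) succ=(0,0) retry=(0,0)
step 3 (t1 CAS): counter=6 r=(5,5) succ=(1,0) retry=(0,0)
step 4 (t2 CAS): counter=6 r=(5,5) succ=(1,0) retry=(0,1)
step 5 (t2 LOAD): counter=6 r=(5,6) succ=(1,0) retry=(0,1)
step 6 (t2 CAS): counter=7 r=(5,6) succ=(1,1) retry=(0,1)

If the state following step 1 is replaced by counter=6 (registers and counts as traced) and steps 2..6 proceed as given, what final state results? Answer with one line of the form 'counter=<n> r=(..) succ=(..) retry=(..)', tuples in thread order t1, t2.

counter=8 r=(6,7) succ=(1,1) retry=(0,1)

state after step 1 := counter=6 r=(0,5) succ=(0,0) retry=(0,0)
step 2 (t1 LOAD): counter=6 r=(6,5) succ=(0,0) retry=(0,0)
step 3 (t1 CAS): counter=7 r=(6,5) succ=(1,0) retry=(0,0)
step 4 (t2 CAS): counter=7 r=(6,5) succ=(1,0) retry=(0,1)
step 5 (t2 LOAD): counter=7 r=(6,7) succ=(1,0) retry=(0,1)
step 6 (t2 CAS): counter=8 r=(6,7) succ=(1,1) retry=(0,1)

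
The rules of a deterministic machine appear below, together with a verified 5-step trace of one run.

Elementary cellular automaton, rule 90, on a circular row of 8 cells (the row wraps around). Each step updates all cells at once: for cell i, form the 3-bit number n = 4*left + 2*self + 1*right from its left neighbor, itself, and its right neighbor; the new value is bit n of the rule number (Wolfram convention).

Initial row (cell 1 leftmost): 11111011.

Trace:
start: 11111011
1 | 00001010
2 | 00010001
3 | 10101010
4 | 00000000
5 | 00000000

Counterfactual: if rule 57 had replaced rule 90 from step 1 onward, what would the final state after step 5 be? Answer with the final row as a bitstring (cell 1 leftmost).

10010101

(re-executing steps 1..5 under rule 57; state before step 1: 11111011)
1 | 00000110
2 | 11110101
3 | 00001011
4 | 11100110
5 | 10010101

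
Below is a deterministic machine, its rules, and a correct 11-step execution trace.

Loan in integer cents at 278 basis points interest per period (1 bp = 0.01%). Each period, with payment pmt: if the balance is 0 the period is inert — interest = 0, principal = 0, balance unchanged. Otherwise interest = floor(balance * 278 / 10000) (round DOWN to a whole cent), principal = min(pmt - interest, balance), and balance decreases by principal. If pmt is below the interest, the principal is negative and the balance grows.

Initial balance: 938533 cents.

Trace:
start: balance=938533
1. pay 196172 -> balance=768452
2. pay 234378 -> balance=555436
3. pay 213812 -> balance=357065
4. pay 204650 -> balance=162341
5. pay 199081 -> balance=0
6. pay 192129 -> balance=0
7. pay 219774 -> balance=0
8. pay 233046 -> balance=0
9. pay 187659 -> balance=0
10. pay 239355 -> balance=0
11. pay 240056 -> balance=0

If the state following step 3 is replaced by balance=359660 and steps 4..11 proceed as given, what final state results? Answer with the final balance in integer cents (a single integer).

0

state after step 3 := balance=359660
4. pay 204650 -> balance=165008
5. pay 199081 -> balance=0
6. pay 192129 -> balance=0
7. pay 219774 -> balance=0
8. pay 233046 -> balance=0
9. pay 187659 -> balance=0
10. pay 239355 -> balance=0
11. pay 240056 -> balance=0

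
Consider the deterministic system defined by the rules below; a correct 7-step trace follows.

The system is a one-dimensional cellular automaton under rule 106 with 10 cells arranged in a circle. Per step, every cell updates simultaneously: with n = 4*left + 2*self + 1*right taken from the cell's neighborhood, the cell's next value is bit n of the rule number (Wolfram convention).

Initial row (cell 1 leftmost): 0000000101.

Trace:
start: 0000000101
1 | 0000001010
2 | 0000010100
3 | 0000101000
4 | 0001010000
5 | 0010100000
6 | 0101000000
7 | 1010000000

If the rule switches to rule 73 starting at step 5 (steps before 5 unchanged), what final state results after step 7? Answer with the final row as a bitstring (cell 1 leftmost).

(re-executing steps 5..7 under rule 73; state before step 5: 0001010000)
5 | 1100000111
6 | 0101110100
7 | 0001010001

0001010001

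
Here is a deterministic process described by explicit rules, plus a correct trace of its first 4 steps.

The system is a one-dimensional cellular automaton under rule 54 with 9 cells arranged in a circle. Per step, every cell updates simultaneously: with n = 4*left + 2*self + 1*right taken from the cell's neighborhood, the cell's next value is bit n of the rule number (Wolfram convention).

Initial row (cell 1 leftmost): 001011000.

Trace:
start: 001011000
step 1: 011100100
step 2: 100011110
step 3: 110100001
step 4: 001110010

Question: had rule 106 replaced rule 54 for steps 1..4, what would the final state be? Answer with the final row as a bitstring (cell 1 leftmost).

(re-executing steps 1..4 under rule 106; state before step 1: 001011000)
step 1: 010111000
step 2: 101101000
step 3: 011110001
step 4: 110010010

110010010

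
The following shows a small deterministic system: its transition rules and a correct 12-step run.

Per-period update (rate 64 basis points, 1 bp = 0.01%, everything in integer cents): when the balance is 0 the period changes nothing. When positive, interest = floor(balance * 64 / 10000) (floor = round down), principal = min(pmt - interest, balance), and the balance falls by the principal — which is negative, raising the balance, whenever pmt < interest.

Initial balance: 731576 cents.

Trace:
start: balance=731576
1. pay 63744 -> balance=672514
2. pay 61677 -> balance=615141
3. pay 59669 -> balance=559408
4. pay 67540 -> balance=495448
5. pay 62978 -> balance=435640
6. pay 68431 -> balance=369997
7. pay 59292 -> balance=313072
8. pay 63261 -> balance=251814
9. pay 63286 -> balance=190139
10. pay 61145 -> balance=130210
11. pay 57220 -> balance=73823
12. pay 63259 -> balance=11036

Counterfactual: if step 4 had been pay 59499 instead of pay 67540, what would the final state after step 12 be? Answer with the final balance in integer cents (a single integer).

19500

(re-executing from step 4 with the substitution; state before step 4: balance=559408)
4. pay 59499 -> balance=503489
5. pay 62978 -> balance=443733
6. pay 68431 -> balance=378141
7. pay 59292 -> balance=321269
8. pay 63261 -> balance=260064
9. pay 63286 -> balance=198442
10. pay 61145 -> balance=138567
11. pay 57220 -> balance=82233
12. pay 63259 -> balance=19500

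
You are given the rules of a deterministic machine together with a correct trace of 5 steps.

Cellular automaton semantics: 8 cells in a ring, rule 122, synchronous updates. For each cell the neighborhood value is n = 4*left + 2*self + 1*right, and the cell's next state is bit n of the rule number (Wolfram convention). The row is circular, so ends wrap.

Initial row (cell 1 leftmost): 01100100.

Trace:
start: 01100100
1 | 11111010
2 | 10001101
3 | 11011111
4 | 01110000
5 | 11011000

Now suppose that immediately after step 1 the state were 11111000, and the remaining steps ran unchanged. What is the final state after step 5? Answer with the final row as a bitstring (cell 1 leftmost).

11011000

state after step 1 := 11111000
2 | 10001101
3 | 11011111
4 | 01110000
5 | 11011000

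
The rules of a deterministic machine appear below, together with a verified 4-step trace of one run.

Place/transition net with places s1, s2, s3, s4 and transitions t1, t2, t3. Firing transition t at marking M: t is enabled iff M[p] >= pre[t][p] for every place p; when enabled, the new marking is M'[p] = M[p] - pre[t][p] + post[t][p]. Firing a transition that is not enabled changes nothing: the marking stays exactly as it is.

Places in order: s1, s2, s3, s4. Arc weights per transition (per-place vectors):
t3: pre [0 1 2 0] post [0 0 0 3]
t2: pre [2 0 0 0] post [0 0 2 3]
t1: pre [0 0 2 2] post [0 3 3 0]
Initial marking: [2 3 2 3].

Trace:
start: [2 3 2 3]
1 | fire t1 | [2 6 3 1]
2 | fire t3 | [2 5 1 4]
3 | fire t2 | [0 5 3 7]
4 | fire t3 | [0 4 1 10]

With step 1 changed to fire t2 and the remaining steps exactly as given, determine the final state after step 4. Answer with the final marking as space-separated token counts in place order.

(re-executing from step 1 with the substitution; state before step 1: [2 3 2 3])
1 | fire t2 | [0 3 4 6]
2 | fire t3 | [0 2 2 9]
3 | fire t2 | [0 2 2 9]
4 | fire t3 | [0 1 0 12]

0 1 0 12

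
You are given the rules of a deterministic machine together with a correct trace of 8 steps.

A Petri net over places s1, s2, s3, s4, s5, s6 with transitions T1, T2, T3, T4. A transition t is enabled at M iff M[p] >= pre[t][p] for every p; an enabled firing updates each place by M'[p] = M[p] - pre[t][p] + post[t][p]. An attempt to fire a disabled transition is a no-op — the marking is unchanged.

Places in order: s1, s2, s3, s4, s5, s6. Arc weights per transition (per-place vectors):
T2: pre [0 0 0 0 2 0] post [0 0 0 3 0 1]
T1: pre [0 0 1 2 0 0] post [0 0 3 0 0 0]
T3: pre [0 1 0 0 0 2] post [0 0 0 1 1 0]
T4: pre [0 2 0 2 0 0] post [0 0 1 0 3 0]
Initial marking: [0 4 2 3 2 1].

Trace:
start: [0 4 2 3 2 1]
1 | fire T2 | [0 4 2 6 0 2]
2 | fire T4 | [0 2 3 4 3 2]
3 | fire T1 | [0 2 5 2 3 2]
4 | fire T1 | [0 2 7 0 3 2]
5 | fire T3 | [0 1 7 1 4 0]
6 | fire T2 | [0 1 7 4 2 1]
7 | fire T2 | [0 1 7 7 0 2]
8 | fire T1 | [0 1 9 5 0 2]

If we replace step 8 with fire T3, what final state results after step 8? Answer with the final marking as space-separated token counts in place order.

0 0 7 8 1 0

(re-executing from step 8 with the substitution; state before step 8: [0 1 7 7 0 2])
8 | fire T3 | [0 0 7 8 1 0]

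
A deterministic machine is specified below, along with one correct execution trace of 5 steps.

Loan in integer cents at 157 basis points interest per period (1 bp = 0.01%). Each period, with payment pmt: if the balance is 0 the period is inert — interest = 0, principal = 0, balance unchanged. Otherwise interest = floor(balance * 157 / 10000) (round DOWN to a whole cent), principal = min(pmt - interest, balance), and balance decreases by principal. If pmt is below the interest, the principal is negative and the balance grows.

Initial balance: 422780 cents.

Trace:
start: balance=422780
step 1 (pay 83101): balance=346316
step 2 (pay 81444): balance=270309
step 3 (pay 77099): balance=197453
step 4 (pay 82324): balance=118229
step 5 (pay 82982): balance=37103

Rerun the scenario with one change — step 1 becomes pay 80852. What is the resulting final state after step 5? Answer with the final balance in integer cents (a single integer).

39496

(re-executing from step 1 with the substitution; state before step 1: balance=422780)
step 1 (pay 80852): balance=348565
step 2 (pay 81444): balance=272593
step 3 (pay 77099): balance=199773
step 4 (pay 82324): balance=120585
step 5 (pay 82982): balance=39496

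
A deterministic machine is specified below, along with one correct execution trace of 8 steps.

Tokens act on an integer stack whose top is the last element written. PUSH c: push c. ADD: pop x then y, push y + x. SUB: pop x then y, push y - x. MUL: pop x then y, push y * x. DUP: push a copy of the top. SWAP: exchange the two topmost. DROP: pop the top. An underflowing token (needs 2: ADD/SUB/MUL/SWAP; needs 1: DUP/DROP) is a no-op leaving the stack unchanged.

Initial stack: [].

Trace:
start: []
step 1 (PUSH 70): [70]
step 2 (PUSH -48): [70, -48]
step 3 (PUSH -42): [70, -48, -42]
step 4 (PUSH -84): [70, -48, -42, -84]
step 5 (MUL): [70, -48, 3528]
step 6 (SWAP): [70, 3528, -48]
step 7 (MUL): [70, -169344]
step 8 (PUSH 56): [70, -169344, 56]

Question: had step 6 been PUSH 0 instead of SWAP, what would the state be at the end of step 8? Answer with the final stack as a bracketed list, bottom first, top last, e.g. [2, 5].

(re-executing from step 6 with the substitution; state before step 6: [70, -48, 3528])
step 6 (PUSH 0): [70, -48, 3528, 0]
step 7 (MUL): [70, -48, 0]
step 8 (PUSH 56): [70, -48, 0, 56]

[70, -48, 0, 56]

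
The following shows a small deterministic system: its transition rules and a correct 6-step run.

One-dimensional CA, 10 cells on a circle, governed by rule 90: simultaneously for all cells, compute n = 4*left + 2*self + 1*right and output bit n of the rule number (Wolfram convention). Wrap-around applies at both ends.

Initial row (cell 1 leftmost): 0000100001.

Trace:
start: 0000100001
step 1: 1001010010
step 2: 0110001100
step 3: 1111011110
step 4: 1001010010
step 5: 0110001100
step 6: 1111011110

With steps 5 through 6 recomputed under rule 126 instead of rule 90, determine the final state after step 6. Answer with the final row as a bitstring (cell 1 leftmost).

0000000000

(re-executing steps 5..6 under rule 126; state before step 5: 1001010010)
step 5: 1111111111
step 6: 0000000000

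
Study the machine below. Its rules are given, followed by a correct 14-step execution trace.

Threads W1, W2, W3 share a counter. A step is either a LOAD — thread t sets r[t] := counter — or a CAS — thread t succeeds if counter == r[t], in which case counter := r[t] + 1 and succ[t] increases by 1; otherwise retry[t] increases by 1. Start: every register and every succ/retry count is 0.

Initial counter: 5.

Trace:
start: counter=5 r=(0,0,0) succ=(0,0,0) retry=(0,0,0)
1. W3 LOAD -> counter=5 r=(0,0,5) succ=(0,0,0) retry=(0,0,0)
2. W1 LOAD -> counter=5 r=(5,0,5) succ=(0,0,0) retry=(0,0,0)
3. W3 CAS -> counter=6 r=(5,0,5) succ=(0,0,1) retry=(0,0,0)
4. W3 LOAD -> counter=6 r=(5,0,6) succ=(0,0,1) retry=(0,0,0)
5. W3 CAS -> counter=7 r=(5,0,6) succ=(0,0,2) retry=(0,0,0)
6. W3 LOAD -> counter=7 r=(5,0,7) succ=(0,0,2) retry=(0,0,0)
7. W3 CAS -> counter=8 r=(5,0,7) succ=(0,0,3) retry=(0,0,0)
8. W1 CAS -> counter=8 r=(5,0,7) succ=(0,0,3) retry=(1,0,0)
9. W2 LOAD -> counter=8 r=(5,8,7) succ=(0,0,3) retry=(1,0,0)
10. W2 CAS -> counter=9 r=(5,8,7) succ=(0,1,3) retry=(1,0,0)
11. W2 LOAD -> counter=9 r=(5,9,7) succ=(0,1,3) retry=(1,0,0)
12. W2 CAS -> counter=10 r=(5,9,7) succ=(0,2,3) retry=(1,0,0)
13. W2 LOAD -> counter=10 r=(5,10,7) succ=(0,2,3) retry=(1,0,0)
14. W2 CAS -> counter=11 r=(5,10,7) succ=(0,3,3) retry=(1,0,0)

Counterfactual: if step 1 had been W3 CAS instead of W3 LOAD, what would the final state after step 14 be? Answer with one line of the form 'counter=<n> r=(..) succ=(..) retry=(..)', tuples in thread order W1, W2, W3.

counter=10 r=(5,9,6) succ=(0,3,2) retry=(1,0,2)

(re-executing from step 1 with the substitution; state before step 1: counter=5 r=(0,0,0) succ=(0,0,0) retry=(0,0,0))
1. W3 CAS -> counter=5 r=(0,0,0) succ=(0,0,0) retry=(0,0,1)
2. W1 LOAD -> counter=5 r=(5,0,0) succ=(0,0,0) retry=(0,0,1)
3. W3 CAS -> counter=5 r=(5,0,0) succ=(0,0,0) retry=(0,0,2)
4. W3 LOAD -> counter=5 r=(5,0,5) succ=(0,0,0) retry=(0,0,2)
5. W3 CAS -> counter=6 r=(5,0,5) succ=(0,0,1) retry=(0,0,2)
6. W3 LOAD -> counter=6 r=(5,0,6) succ=(0,0,1) retry=(0,0,2)
7. W3 CAS -> counter=7 r=(5,0,6) succ=(0,0,2) retry=(0,0,2)
8. W1 CAS -> counter=7 r=(5,0,6) succ=(0,0,2) retry=(1,0,2)
9. W2 LOAD -> counter=7 r=(5,7,6) succ=(0,0,2) retry=(1,0,2)
10. W2 CAS -> counter=8 r=(5,7,6) succ=(0,1,2) retry=(1,0,2)
11. W2 LOAD -> counter=8 r=(5,8,6) succ=(0,1,2) retry=(1,0,2)
12. W2 CAS -> counter=9 r=(5,8,6) succ=(0,2,2) retry=(1,0,2)
13. W2 LOAD -> counter=9 r=(5,9,6) succ=(0,2,2) retry=(1,0,2)
14. W2 CAS -> counter=10 r=(5,9,6) succ=(0,3,2) retry=(1,0,2)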